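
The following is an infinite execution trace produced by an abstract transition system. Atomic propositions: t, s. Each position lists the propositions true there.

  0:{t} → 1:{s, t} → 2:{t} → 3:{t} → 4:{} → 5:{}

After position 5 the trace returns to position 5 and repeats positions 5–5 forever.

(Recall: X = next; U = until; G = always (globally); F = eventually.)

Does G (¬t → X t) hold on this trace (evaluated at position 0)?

¬t → X t must hold at every position from 0 onward. It fails at position 4, so G (¬t → X t) is false.
Positions where ¬t holds: 4, 5.
Check X t at each: 4→fails, 5→fails.

No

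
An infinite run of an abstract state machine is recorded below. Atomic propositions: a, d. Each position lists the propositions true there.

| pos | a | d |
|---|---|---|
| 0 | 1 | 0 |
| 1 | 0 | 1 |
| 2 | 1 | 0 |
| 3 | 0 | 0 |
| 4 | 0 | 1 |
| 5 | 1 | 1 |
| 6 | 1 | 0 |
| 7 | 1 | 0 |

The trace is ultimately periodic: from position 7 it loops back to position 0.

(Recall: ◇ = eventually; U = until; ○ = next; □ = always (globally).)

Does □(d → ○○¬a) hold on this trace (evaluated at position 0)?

d → ○○¬a must hold at every position from 0 onward. It fails at position 4, so □(d → ○○¬a) is false.
Positions where d holds: 1, 4, 5.
Check ○○¬a at each: 1→ok, 4→fails, 5→fails.

Violated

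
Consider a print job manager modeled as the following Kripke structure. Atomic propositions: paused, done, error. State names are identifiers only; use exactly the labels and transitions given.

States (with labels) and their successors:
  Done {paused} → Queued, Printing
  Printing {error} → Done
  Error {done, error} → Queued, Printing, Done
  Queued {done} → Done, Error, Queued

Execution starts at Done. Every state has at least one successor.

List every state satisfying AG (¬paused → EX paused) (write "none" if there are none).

{Done, Printing, Error, Queued}

States satisfying ¬paused → EX paused: {Done, Printing, Error, Queued}.
States satisfying AG (¬paused → EX paused): {Done, Printing, Error, Queued}.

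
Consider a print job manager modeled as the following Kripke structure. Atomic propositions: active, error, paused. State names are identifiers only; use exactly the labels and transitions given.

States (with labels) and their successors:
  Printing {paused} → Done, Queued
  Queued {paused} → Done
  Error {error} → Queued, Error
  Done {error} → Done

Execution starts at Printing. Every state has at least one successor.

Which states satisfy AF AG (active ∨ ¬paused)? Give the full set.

{Printing, Queued, Done}

States satisfying AG (active ∨ ¬paused): {Done}.
States satisfying AF AG (active ∨ ¬paused): {Printing, Queued, Done}.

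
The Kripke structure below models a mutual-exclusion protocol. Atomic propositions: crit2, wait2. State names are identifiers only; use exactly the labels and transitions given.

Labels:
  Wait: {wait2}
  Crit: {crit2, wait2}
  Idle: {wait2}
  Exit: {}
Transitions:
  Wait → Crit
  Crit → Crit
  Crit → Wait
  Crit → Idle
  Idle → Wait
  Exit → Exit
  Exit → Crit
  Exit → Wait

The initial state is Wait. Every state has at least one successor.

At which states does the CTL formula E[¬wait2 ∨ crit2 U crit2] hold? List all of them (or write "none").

States satisfying ¬wait2 ∨ crit2: {Crit, Exit}.
States satisfying crit2: {Crit}.
States satisfying E[¬wait2 ∨ crit2 U crit2]: {Crit, Exit}.

{Crit, Exit}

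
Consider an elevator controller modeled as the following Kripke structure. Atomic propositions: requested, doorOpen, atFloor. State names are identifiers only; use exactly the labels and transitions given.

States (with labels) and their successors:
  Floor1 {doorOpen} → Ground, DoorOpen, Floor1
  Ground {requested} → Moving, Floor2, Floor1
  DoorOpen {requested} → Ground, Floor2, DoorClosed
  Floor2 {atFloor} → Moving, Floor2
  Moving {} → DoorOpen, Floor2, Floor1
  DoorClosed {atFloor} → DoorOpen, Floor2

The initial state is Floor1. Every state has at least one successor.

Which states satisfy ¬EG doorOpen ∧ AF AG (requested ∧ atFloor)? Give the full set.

States satisfying doorOpen: {Floor1}.
States satisfying EG doorOpen: {Floor1}.
States satisfying ¬EG doorOpen: {Ground, DoorOpen, Floor2, Moving, DoorClosed}.
States satisfying AG (requested ∧ atFloor): ∅.
States satisfying AF AG (requested ∧ atFloor): ∅.
States satisfying ¬EG doorOpen ∧ AF AG (requested ∧ atFloor): ∅.

none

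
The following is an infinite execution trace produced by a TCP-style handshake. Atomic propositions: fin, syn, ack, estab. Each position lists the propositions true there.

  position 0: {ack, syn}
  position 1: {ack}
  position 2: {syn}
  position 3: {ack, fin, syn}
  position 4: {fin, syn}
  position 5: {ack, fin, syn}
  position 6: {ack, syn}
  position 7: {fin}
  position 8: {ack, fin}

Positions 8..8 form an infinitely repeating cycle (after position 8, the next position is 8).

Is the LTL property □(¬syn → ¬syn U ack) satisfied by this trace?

Yes

¬syn → ¬syn U ack holds at every position 0..8, and those are all positions ever visited, so □(¬syn → ¬syn U ack) holds.
Positions where ¬syn holds: 1, 7, 8.
Check ¬syn U ack at each: 1→ok, 7→ok, 8→ok.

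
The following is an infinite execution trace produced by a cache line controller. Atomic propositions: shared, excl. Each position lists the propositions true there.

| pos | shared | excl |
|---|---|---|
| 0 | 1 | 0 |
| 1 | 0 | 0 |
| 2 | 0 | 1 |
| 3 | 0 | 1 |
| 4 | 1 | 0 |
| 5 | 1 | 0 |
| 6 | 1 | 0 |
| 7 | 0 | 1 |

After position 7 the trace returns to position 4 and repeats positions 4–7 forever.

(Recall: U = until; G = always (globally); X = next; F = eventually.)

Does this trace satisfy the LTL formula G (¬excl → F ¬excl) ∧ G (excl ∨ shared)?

¬excl → F ¬excl holds at every position 0..7, and those are all positions ever visited, so G (¬excl → F ¬excl) holds.
Positions where ¬excl holds: 0, 1, 4, 5, 6.
Check F ¬excl at each: 0→ok, 1→ok, 4→ok, 5→ok, 6→ok.
excl ∨ shared must hold at every position from 0 onward. It fails at position 1, so G (excl ∨ shared) is false.
At position 0: G (¬excl → F ¬excl) is true; G (excl ∨ shared) is false; so G (¬excl → F ¬excl) ∧ G (excl ∨ shared) is false.

Does not hold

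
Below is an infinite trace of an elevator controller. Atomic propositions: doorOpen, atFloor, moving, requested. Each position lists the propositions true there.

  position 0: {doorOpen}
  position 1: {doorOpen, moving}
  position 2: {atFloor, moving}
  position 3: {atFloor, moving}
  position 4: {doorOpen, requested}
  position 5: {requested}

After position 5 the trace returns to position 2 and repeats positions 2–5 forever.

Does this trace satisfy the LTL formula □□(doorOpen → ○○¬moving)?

□(doorOpen → ○○¬moving) must hold at every position from 0 onward. It fails at position 0, so □□(doorOpen → ○○¬moving) is false.

Does not hold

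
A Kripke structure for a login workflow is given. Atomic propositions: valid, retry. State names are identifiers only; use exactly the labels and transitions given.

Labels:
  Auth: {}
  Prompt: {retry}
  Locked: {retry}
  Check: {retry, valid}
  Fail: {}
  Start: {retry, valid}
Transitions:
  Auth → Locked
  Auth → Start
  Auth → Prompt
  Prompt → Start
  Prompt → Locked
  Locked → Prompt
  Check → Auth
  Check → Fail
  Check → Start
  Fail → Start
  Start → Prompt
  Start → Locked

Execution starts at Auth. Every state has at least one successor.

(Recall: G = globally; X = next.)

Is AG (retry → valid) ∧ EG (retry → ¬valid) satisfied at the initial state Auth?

Violated

States satisfying retry → valid: {Auth, Check, Fail, Start}.
States satisfying AG (retry → valid): ∅.
States satisfying retry → ¬valid: {Auth, Prompt, Locked, Fail}.
States satisfying EG (retry → ¬valid): {Auth, Prompt, Locked}.
States satisfying AG (retry → valid) ∧ EG (retry → ¬valid): ∅.
Auth ∉ Sat(AG (retry → valid) ∧ EG (retry → ¬valid)).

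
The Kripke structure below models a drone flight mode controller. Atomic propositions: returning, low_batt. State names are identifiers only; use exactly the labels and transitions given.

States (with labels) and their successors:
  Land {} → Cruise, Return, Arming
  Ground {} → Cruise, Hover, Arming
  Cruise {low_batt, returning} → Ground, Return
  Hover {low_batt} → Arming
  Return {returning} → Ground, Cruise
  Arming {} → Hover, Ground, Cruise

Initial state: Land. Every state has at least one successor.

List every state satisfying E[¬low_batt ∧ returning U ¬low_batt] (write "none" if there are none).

States satisfying ¬low_batt ∧ returning: {Return}.
States satisfying ¬low_batt: {Land, Ground, Return, Arming}.
States satisfying E[¬low_batt ∧ returning U ¬low_batt]: {Land, Ground, Return, Arming}.

{Land, Ground, Return, Arming}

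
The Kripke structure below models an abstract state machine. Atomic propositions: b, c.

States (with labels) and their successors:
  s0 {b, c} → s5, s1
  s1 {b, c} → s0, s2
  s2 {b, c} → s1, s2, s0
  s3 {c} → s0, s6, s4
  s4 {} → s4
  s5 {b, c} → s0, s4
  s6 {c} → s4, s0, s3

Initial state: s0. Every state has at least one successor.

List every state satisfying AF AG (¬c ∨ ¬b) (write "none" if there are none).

{s4}

States satisfying AG (¬c ∨ ¬b): {s4}.
States satisfying AF AG (¬c ∨ ¬b): {s4}.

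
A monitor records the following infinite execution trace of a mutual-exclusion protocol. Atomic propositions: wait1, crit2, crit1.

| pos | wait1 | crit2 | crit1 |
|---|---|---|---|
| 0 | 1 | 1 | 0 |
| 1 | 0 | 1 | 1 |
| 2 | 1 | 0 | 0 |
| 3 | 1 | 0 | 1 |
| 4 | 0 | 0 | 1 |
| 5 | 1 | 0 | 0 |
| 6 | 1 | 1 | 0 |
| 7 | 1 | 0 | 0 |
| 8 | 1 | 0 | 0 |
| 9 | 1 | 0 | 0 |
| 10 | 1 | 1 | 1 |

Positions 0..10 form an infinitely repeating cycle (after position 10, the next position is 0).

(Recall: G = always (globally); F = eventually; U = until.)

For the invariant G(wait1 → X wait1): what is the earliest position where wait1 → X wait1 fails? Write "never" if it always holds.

0

At position 0 the labels are {crit2, wait1} and the next position 1 has {crit1, crit2}, so wait1 → X wait1 is false there. This is the first violation.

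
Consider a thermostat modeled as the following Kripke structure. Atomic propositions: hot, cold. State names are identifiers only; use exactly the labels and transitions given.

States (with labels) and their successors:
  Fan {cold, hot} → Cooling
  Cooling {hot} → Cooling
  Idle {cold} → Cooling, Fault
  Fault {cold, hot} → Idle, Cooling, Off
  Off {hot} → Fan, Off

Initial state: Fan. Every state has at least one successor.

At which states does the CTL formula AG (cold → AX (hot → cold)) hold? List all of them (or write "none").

States satisfying cold → AX (hot → cold): {Cooling, Off}.
States satisfying AG (cold → AX (hot → cold)): {Cooling}.

{Cooling}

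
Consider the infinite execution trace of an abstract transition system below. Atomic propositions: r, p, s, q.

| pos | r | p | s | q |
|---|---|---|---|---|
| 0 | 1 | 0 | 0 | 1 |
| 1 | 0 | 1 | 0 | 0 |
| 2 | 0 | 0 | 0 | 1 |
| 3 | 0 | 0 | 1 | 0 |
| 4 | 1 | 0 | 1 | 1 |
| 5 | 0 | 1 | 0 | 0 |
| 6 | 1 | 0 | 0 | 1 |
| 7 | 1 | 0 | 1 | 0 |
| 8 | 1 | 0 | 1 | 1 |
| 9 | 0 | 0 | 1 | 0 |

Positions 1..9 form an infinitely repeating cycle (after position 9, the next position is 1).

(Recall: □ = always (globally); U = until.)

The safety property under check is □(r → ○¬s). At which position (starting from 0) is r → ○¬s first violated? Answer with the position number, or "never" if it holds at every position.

Check r → ○¬s at each position in order: 0 ✓, 1 ✓, 2 ✓, 3 ✓, 4 ✓, 5 ✓.
At position 6 the labels are {q, r} and the next position 7 has {r, s}, so r → ○¬s is false there. This is the first violation.

6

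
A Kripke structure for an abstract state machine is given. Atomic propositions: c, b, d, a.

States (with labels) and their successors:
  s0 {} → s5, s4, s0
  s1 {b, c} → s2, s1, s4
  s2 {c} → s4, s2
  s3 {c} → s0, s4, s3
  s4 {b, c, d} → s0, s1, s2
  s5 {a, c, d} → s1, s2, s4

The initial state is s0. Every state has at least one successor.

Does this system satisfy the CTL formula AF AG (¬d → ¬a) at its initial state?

Yes

States satisfying AG (¬d → ¬a): {s0, s1, s2, s3, s4, s5}.
States satisfying AF AG (¬d → ¬a): {s0, s1, s2, s3, s4, s5}.
s0 ∈ Sat(AF AG (¬d → ¬a)).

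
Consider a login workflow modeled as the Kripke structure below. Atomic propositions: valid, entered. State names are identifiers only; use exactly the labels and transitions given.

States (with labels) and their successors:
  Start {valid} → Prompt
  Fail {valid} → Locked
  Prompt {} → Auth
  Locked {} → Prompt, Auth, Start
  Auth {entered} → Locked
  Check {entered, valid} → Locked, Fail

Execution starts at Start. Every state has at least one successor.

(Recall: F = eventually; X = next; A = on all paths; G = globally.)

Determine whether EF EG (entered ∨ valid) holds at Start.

Violated

States satisfying EG (entered ∨ valid): ∅.
States satisfying EF EG (entered ∨ valid): ∅.
No suitable path/successor from Start witnesses the formula.
Start ∉ Sat(EF EG (entered ∨ valid)).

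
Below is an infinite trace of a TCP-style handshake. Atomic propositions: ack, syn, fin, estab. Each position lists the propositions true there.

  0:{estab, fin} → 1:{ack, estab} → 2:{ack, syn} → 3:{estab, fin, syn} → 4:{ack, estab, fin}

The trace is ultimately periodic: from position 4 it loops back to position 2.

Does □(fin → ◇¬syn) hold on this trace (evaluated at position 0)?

fin → ◇¬syn holds at every position 0..4, and those are all positions ever visited, so □(fin → ◇¬syn) holds.
Positions where fin holds: 0, 3, 4.
Check ◇¬syn at each: 0→ok, 3→ok, 4→ok.

Satisfied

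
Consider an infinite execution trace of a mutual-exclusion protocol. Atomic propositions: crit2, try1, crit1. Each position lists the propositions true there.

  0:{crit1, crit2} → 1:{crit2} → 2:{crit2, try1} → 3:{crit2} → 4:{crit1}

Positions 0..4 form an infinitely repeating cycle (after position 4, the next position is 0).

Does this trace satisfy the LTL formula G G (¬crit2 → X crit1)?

Holds

G (¬crit2 → X crit1) holds at every position 0..4, and those are all positions ever visited, so G G (¬crit2 → X crit1) holds.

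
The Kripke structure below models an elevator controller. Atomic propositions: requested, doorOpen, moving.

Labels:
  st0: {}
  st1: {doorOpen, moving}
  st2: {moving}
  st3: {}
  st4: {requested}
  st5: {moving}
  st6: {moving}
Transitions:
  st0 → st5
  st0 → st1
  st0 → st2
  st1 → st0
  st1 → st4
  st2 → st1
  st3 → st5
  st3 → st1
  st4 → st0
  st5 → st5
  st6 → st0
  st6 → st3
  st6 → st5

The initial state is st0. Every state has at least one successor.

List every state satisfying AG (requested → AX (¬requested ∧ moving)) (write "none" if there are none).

States satisfying requested → AX (¬requested ∧ moving): {st0, st1, st2, st3, st5, st6}.
States satisfying AG (requested → AX (¬requested ∧ moving)): {st5}.

{st5}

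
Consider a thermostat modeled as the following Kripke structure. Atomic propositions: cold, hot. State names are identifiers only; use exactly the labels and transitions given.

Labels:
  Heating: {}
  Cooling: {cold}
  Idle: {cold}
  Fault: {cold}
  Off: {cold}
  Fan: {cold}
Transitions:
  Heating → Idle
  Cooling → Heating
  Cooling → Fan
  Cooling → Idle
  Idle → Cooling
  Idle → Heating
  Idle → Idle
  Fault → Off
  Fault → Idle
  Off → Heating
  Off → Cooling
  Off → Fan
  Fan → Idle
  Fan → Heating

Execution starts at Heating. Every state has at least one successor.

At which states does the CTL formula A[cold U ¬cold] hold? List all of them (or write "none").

{Heating}

States satisfying cold: {Cooling, Idle, Fault, Off, Fan}.
States satisfying ¬cold: {Heating}.
States satisfying A[cold U ¬cold]: {Heating}.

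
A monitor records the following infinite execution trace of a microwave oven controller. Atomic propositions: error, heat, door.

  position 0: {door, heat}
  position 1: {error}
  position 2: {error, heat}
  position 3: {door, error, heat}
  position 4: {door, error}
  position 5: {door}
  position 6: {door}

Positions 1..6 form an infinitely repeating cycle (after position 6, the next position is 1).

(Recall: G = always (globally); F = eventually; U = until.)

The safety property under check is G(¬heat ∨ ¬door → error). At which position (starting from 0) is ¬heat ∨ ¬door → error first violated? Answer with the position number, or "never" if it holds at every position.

5

Check ¬heat ∨ ¬door → error at each position in order: 0 ✓, 1 ✓, 2 ✓, 3 ✓, 4 ✓.
At position 5 the labels are {door}, so ¬heat ∨ ¬door → error is false there. This is the first violation.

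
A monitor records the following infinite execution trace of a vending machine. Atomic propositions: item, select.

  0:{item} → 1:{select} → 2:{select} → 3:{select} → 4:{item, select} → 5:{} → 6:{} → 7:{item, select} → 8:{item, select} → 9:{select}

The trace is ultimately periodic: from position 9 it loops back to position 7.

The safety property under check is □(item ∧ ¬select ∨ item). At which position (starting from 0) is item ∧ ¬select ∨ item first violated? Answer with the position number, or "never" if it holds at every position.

Check item ∧ ¬select ∨ item at each position in order: 0 ✓.
At position 1 the labels are {select}, so item ∧ ¬select ∨ item is false there. This is the first violation.

1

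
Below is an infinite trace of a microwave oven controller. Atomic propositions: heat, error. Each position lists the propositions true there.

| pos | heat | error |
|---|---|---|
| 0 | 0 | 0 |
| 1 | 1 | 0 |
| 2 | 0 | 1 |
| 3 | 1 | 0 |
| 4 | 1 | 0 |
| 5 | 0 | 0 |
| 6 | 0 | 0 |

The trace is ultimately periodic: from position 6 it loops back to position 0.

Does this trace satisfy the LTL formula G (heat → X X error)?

heat → X X error must hold at every position from 0 onward. It fails at position 1, so G (heat → X X error) is false.
Positions where heat holds: 1, 3, 4.
Check X X error at each: 1→fails, 3→fails, 4→fails.

Does not hold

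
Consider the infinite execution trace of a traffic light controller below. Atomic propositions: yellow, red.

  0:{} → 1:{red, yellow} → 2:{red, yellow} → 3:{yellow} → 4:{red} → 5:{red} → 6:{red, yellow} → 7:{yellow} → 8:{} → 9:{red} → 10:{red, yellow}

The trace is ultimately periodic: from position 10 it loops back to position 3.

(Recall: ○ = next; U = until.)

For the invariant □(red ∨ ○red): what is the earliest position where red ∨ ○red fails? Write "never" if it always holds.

7

Check red ∨ ○red at each position in order: 0 ✓, 1 ✓, 2 ✓, 3 ✓, 4 ✓, 5 ✓, 6 ✓.
At position 7 the labels are {yellow} and the next position 8 has {}, so red ∨ ○red is false there. This is the first violation.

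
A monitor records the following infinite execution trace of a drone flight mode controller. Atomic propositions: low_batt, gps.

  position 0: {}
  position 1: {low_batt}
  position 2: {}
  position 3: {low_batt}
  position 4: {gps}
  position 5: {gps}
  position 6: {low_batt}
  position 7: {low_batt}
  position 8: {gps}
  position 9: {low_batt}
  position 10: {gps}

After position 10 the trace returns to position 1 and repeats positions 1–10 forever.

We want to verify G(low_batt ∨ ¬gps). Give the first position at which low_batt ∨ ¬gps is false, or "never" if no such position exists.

4

Check low_batt ∨ ¬gps at each position in order: 0 ✓, 1 ✓, 2 ✓, 3 ✓.
At position 4 the labels are {gps}, so low_batt ∨ ¬gps is false there. This is the first violation.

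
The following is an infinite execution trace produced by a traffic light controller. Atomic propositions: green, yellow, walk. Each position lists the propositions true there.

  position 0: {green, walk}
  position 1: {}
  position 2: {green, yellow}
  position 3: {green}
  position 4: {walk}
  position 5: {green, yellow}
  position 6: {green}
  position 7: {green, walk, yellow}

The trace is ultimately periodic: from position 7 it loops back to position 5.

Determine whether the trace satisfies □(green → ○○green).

green → ○○green must hold at every position from 0 onward. It fails at position 2, so □(green → ○○green) is false.
Positions where green holds: 0, 2, 3, 5, 6, 7.
Check ○○green at each: 0→ok, 2→fails, 3→ok, 5→ok, 6→ok, 7→ok.

Violated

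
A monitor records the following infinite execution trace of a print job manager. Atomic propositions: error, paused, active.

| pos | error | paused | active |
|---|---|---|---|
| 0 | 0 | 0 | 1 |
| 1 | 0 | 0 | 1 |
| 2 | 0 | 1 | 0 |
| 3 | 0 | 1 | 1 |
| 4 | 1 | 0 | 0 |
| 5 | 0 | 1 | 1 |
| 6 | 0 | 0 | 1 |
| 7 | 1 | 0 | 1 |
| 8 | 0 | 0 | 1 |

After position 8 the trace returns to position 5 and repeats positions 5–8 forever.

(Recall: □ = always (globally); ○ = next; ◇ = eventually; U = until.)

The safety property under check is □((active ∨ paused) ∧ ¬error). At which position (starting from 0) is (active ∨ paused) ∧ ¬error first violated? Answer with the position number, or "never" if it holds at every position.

Check (active ∨ paused) ∧ ¬error at each position in order: 0 ✓, 1 ✓, 2 ✓, 3 ✓.
At position 4 the labels are {error}, so (active ∨ paused) ∧ ¬error is false there. This is the first violation.

4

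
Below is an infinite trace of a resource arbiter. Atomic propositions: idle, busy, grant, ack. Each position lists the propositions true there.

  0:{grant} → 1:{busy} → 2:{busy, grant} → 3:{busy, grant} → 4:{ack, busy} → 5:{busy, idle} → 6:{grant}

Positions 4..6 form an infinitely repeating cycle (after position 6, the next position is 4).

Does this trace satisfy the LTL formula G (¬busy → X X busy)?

Holds

¬busy → X X busy holds at every position 0..6, and those are all positions ever visited, so G (¬busy → X X busy) holds.
Positions where ¬busy holds: 0, 6.
Check X X busy at each: 0→ok, 6→ok.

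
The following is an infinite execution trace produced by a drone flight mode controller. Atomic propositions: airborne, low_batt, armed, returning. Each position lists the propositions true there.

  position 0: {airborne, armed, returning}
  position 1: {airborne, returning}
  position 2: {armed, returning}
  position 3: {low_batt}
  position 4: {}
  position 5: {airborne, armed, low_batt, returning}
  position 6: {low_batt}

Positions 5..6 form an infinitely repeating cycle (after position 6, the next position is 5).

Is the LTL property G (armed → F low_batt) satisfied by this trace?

armed → F low_batt holds at every position 0..6, and those are all positions ever visited, so G (armed → F low_batt) holds.
Positions where armed holds: 0, 2, 5.
Check F low_batt at each: 0→ok, 2→ok, 5→ok.

Satisfied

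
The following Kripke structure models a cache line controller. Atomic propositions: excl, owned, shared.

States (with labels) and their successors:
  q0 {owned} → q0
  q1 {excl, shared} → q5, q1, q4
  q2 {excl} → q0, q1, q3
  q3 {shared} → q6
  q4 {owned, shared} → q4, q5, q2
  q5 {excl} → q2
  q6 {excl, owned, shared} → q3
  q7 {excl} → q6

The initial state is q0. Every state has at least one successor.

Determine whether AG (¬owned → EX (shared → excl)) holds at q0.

States satisfying ¬owned → EX (shared → excl): {q0, q1, q2, q3, q4, q5, q6, q7}.
States satisfying AG (¬owned → EX (shared → excl)): {q0, q1, q2, q3, q4, q5, q6, q7}.
Every state reachable from q0 satisfies ¬owned → EX (shared → excl).
q0 ∈ Sat(AG (¬owned → EX (shared → excl))).

Satisfied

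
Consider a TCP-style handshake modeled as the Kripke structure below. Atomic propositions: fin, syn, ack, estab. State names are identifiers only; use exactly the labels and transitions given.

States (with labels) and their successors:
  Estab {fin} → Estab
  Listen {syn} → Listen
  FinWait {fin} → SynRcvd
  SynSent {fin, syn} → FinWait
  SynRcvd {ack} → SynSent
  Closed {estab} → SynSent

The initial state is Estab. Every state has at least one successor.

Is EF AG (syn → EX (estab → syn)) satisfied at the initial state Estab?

States satisfying AG (syn → EX (estab → syn)): {Estab, Listen, FinWait, SynSent, SynRcvd, Closed}.
States satisfying EF AG (syn → EX (estab → syn)): {Estab, Listen, FinWait, SynSent, SynRcvd, Closed}.
Some path from Estab reaches a state where AG (syn → EX (estab → syn)) holds.
Estab ∈ Sat(EF AG (syn → EX (estab → syn))).

Yes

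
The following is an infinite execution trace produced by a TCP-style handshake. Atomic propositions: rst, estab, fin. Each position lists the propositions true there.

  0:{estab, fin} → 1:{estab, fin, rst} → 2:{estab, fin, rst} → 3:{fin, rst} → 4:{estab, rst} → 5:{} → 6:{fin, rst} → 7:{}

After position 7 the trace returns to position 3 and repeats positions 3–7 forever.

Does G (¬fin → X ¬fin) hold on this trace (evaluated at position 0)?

¬fin → X ¬fin must hold at every position from 0 onward. It fails at position 5, so G (¬fin → X ¬fin) is false.
Positions where ¬fin holds: 4, 5, 7.
Check X ¬fin at each: 4→ok, 5→fails, 7→fails.

No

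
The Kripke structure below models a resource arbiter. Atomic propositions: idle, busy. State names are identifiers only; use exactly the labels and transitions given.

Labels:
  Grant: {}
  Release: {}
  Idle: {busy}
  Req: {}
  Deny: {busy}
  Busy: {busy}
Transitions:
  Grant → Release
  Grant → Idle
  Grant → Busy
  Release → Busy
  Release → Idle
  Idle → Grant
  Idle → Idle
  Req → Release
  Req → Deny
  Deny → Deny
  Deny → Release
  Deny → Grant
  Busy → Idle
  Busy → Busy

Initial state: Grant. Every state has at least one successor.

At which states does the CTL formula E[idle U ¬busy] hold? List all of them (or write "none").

States satisfying idle: ∅.
States satisfying ¬busy: {Grant, Release, Req}.
States satisfying E[idle U ¬busy]: {Grant, Release, Req}.

{Grant, Release, Req}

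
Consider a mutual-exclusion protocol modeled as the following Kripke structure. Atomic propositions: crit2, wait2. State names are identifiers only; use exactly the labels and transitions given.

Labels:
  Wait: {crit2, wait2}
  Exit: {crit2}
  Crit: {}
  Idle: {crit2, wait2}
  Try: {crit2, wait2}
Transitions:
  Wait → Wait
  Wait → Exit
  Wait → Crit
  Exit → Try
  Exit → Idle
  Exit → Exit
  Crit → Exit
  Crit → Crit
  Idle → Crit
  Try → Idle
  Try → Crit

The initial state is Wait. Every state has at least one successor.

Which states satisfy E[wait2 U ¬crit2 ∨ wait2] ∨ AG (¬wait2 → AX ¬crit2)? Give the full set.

States satisfying wait2: {Wait, Idle, Try}.
States satisfying ¬crit2 ∨ wait2: {Wait, Crit, Idle, Try}.
States satisfying E[wait2 U ¬crit2 ∨ wait2]: {Wait, Crit, Idle, Try}.
States satisfying ¬wait2 → AX ¬crit2: {Wait, Idle, Try}.
States satisfying AG (¬wait2 → AX ¬crit2): ∅.
States satisfying E[wait2 U ¬crit2 ∨ wait2] ∨ AG (¬wait2 → AX ¬crit2): {Wait, Crit, Idle, Try}.

{Wait, Crit, Idle, Try}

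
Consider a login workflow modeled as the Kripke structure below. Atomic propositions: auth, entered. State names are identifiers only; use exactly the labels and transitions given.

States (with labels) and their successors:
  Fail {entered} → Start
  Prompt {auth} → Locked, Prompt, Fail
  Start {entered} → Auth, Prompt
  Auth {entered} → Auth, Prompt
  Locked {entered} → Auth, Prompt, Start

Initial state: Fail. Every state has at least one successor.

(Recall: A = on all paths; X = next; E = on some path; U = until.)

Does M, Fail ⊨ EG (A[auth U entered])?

States satisfying A[auth U entered]: {Fail, Start, Auth, Locked}.
States satisfying EG (A[auth U entered]): {Fail, Start, Auth, Locked}.
Fail ∈ Sat(EG (A[auth U entered])).

Holds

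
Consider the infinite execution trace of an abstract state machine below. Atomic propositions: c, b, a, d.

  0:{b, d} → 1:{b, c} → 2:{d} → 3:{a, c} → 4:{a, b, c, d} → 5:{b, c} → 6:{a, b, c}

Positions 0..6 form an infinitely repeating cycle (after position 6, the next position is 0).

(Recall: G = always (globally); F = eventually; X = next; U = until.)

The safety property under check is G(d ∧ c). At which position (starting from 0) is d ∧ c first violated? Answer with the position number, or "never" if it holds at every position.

0

At position 0 the labels are {b, d}, so d ∧ c is false there. This is the first violation.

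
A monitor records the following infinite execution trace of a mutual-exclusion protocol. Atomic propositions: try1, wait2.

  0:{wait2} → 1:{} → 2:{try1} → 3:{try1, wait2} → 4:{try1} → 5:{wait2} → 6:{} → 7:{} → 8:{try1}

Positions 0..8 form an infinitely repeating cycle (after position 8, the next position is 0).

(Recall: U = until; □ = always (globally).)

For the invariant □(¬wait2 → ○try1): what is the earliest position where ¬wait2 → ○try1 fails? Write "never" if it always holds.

4

Check ¬wait2 → ○try1 at each position in order: 0 ✓, 1 ✓, 2 ✓, 3 ✓.
At position 4 the labels are {try1} and the next position 5 has {wait2}, so ¬wait2 → ○try1 is false there. This is the first violation.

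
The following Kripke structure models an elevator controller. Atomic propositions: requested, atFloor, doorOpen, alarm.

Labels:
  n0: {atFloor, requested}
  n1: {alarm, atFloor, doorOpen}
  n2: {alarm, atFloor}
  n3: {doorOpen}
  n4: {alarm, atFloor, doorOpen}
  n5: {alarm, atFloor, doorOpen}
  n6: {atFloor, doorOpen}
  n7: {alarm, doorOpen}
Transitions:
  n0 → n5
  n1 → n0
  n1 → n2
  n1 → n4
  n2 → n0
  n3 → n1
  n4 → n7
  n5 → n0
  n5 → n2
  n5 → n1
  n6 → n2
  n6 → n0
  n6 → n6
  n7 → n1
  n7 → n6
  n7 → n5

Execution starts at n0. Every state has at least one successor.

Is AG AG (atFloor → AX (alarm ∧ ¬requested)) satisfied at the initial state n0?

Does not hold

States satisfying AG (atFloor → AX (alarm ∧ ¬requested)): ∅.
States satisfying AG AG (atFloor → AX (alarm ∧ ¬requested)): ∅.
n0 is reachable from n0 and violates AG (atFloor → AX (alarm ∧ ¬requested)), so AG fails at n0.
n0 ∉ Sat(AG AG (atFloor → AX (alarm ∧ ¬requested))).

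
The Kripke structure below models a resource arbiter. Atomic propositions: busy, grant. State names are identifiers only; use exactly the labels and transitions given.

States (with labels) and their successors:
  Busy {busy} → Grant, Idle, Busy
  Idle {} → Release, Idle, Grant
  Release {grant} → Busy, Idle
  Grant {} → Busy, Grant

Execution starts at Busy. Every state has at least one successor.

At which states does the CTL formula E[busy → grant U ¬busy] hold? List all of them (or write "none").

{Idle, Release, Grant}

States satisfying busy → grant: {Idle, Release, Grant}.
States satisfying ¬busy: {Idle, Release, Grant}.
States satisfying E[busy → grant U ¬busy]: {Idle, Release, Grant}.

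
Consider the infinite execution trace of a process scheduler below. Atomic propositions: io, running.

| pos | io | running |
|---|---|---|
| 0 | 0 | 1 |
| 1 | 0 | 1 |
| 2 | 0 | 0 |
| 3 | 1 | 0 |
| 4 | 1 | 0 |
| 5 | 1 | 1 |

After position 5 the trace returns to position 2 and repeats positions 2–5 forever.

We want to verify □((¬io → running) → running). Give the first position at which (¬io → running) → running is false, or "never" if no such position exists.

3

Check (¬io → running) → running at each position in order: 0 ✓, 1 ✓, 2 ✓.
At position 3 the labels are {io}, so (¬io → running) → running is false there. This is the first violation.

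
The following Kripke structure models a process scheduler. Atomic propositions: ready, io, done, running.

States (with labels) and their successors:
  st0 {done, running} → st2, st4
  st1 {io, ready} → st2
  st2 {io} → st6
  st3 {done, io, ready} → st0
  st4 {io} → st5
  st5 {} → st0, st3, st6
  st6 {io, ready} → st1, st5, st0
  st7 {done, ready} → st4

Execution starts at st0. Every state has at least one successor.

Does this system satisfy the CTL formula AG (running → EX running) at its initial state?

States satisfying running → EX running: {st1, st2, st3, st4, st5, st6, st7}.
States satisfying AG (running → EX running): ∅.
st0 is reachable from st0 and violates running → EX running, so AG fails at st0.
st0 ∉ Sat(AG (running → EX running)).

No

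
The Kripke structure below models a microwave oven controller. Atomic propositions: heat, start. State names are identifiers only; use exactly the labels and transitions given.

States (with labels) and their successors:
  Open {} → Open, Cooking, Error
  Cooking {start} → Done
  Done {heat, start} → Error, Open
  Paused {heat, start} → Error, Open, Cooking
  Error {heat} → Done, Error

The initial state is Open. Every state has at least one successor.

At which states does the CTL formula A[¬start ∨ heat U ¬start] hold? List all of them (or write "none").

{Open, Done, Error}

States satisfying ¬start ∨ heat: {Open, Done, Paused, Error}.
States satisfying ¬start: {Open, Error}.
States satisfying A[¬start ∨ heat U ¬start]: {Open, Done, Error}.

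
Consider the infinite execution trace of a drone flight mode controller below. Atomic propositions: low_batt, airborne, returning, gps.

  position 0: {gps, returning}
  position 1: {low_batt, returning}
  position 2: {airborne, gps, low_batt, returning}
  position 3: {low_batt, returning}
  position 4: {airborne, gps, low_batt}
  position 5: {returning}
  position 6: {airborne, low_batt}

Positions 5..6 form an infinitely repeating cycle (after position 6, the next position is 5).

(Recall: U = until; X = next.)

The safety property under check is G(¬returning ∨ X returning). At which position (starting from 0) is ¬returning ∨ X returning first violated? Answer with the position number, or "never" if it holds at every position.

Check ¬returning ∨ X returning at each position in order: 0 ✓, 1 ✓, 2 ✓.
At position 3 the labels are {low_batt, returning} and the next position 4 has {airborne, gps, low_batt}, so ¬returning ∨ X returning is false there. This is the first violation.

3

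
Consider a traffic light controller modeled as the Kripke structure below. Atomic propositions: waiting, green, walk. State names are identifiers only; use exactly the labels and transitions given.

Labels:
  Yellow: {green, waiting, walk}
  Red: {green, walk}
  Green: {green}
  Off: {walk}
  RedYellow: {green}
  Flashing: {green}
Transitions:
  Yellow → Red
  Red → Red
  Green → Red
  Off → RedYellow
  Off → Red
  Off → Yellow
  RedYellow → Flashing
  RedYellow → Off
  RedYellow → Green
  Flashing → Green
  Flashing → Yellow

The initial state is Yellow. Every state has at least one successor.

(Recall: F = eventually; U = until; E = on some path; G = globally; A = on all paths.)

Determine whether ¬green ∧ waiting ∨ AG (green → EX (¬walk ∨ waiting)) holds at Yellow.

Does not hold

States satisfying ¬green: {Off}.
States satisfying ¬green ∧ waiting: ∅.
States satisfying green → EX (¬walk ∨ waiting): {Off, RedYellow, Flashing}.
States satisfying AG (green → EX (¬walk ∨ waiting)): ∅.
States satisfying ¬green ∧ waiting ∨ AG (green → EX (¬walk ∨ waiting)): ∅.
Yellow ∉ Sat(¬green ∧ waiting ∨ AG (green → EX (¬walk ∨ waiting))).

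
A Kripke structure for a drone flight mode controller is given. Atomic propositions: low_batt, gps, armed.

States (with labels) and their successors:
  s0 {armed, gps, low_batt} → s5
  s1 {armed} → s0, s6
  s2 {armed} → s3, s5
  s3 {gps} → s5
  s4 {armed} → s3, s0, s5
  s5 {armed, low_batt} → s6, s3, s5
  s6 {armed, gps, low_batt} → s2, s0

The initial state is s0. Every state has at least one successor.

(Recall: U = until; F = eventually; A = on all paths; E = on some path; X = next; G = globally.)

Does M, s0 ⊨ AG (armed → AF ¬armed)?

States satisfying armed → AF ¬armed: {s3}.
States satisfying AG (armed → AF ¬armed): ∅.
s0 is reachable from s0 and violates armed → AF ¬armed, so AG fails at s0.
s0 ∉ Sat(AG (armed → AF ¬armed)).

Violated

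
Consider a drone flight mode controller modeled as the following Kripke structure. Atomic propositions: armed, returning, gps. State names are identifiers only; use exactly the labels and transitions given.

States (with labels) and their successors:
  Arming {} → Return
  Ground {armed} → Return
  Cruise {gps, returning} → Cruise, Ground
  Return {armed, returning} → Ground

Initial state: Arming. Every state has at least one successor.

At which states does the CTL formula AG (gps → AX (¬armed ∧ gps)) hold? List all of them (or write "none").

{Arming, Ground, Return}

States satisfying gps → AX (¬armed ∧ gps): {Arming, Ground, Return}.
States satisfying AG (gps → AX (¬armed ∧ gps)): {Arming, Ground, Return}.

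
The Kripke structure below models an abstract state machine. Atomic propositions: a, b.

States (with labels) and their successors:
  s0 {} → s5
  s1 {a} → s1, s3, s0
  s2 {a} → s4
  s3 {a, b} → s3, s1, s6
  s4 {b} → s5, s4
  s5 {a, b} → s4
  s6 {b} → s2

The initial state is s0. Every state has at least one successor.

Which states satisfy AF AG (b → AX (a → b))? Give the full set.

{s0, s2, s4, s5, s6}

States satisfying AG (b → AX (a → b)): {s0, s2, s4, s5}.
States satisfying AF AG (b → AX (a → b)): {s0, s2, s4, s5, s6}.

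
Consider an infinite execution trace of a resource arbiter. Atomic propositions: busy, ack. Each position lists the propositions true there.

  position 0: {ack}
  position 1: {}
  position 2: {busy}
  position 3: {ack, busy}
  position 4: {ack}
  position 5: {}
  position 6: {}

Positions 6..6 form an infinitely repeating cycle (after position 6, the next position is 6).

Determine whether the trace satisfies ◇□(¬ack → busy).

Violated

□(¬ack → busy) is false at every position 0..6, so it never becomes true and ◇□(¬ack → busy) fails.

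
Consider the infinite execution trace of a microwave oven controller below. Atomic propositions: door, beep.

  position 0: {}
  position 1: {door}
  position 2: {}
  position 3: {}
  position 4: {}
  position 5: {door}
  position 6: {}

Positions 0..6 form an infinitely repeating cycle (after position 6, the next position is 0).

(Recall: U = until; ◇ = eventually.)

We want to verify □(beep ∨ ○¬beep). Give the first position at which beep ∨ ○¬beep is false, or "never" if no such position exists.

beep ∨ ○¬beep holds at every position 0..6, and those are all the positions the trace ever visits, so the invariant □(beep ∨ ○¬beep) is never violated.

never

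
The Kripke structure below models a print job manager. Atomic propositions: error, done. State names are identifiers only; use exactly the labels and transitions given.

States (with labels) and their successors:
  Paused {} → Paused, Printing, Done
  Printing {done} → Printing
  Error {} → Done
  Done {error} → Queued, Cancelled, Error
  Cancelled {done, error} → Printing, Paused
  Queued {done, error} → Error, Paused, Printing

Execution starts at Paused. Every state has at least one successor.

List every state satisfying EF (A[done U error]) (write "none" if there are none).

{Paused, Error, Done, Cancelled, Queued}

States satisfying A[done U error]: {Done, Cancelled, Queued}.
States satisfying EF (A[done U error]): {Paused, Error, Done, Cancelled, Queued}.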